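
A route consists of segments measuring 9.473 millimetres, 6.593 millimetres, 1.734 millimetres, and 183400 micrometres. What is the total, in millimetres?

201.2 millimetres

In millimetres:
  9.473 millimetres → 9.473
  6.593 millimetres → 6.593
  1.734 millimetres → 1.734
  183400 micrometres = 183400 × 10⁻³ millimetres = 183.4
Sum: 9.473 + 6.593 + 1.734 + 183.4 = 201.2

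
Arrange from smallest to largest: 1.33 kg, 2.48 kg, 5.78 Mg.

1.33 kg = 1330 g
2.48 kg = 2480 g
5.78 Mg = 5780000 g

1.33 kg < 2.48 kg < 5.78 Mg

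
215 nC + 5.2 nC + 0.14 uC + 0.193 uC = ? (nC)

In nC:
  215 nC → 215
  5.2 nC → 5.2
  0.14 uC = 0.14 × 10³ nC = 140
  0.193 uC = 0.193 × 10³ nC = 193
Sum: 215 + 5.2 + 140 + 193 = 553.2

553.2 nC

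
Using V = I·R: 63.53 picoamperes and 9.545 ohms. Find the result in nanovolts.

63.53 × 10^-12 × 9.545 = 606.39385 × 10^-12 V

0.60639385 nanovolts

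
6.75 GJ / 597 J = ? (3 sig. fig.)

11300000

(6.75e9) / (597) = 0.01131e9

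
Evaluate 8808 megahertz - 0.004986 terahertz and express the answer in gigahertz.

3.822 gigahertz

In gigahertz:
  8808 megahertz = 8808 × 10^-3 gigahertz = 8.808
  0.004986 terahertz = 0.004986 × 10^3 gigahertz = 4.986
Difference: 8.808 - 4.986 = 3.822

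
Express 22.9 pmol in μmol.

0.0000229 μmol

pico = 1e-12, micro = 1e-6; factor is 1e-6.
22.9 × 1e-6 = 0.0000229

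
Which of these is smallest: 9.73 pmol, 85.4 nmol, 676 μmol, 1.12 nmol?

9.73 pmol

9.73 pmol = 0.00000000000973 mol
85.4 nmol = 0.0000000854 mol
676 μmol = 0.000676 mol
1.12 nmol = 0.00000000112 mol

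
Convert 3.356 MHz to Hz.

3356000 Hz

mega = 10^6, (no prefix) = 10^0; factor is 10^6.
3.356 × 10^6 = 3356000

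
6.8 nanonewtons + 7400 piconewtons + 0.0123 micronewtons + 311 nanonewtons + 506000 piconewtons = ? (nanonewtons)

843.5 nanonewtons

In nanonewtons:
  6.8 nanonewtons → 6.8
  7400 piconewtons = 7400 × 10⁻³ nanonewtons = 7.4
  0.0123 micronewtons = 0.0123 × 10³ nanonewtons = 12.3
  311 nanonewtons → 311
  506000 piconewtons = 506000 × 10⁻³ nanonewtons = 506
Sum: 6.8 + 7.4 + 12.3 + 311 + 506 = 843.5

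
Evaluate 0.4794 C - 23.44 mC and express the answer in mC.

In mC:
  0.4794 C = 0.4794e3 mC = 479.4
  23.44 mC → 23.44
Difference: 479.4 - 23.44 = 455.96

455.96 mC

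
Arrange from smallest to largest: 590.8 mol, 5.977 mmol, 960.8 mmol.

5.977 mmol < 960.8 mmol < 590.8 mol

590.8 mol = 590.8 mol
5.977 mmol = 0.005977 mol
960.8 mmol = 0.9608 mol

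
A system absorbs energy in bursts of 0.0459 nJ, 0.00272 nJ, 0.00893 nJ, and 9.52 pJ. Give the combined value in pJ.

67.07 pJ

In pJ:
  0.0459 nJ = 0.0459e3 pJ = 45.9
  0.00272 nJ = 0.00272e3 pJ = 2.72
  0.00893 nJ = 0.00893e3 pJ = 8.93
  9.52 pJ → 9.52
Sum: 45.9 + 2.72 + 8.93 + 9.52 = 67.07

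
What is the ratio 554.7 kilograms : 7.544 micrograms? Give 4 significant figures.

73530000000

(554.7 × 10³) / (7.544 × 10⁻⁶) = 73.529 × 10⁹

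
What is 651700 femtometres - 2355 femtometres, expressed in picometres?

In picometres:
  651700 femtometres = 651700 × 10^-3 picometres = 651.7
  2355 femtometres = 2355 × 10^-3 picometres = 2.355
Difference: 651.7 - 2.355 = 649.345

649.345 picometres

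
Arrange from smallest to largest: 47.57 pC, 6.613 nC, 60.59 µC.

47.57 pC < 6.613 nC < 60.59 µC

47.57 pC = 0.00000000004757 C
6.613 nC = 0.000000006613 C
60.59 µC = 0.00006059 C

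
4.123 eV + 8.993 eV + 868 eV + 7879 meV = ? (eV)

888.995 eV

In eV:
  4.123 eV → 4.123
  8.993 eV → 8.993
  868 eV → 868
  7879 meV = 7879 × 10⁻³ eV = 7.879
Sum: 4.123 + 8.993 + 868 + 7.879 = 888.995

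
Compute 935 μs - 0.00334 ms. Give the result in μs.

931.66 μs

In μs:
  935 μs → 935
  0.00334 ms = 0.00334e3 μs = 3.34
Difference: 935 - 3.34 = 931.66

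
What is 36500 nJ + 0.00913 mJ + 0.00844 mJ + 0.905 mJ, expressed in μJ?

In μJ:
  36500 nJ = 36500 × 10⁻³ μJ = 36.5
  0.00913 mJ = 0.00913 × 10³ μJ = 9.13
  0.00844 mJ = 0.00844 × 10³ μJ = 8.44
  0.905 mJ = 0.905 × 10³ μJ = 905
Sum: 36.5 + 9.13 + 8.44 + 905 = 959.07

959.07 μJ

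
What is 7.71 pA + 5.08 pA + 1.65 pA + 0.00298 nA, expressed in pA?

In pA:
  7.71 pA → 7.71
  5.08 pA → 5.08
  1.65 pA → 1.65
  0.00298 nA = 0.00298 × 10^3 pA = 2.98
Sum: 7.71 + 5.08 + 1.65 + 2.98 = 17.42

17.42 pA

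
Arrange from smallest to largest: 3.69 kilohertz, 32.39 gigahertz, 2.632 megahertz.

3.69 kilohertz = 3690 hertz
32.39 gigahertz = 32390000000 hertz
2.632 megahertz = 2632000 hertz

3.69 kilohertz < 2.632 megahertz < 32.39 gigahertz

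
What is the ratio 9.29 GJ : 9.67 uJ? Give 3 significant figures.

(9.29 × 10⁹) / (9.67 × 10⁻⁶) = 0.9607 × 10¹⁵

961000000000000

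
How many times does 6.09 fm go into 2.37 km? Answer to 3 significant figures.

389000000000000000

(2.37 × 10^3) / (6.09 × 10^-15) = 0.3892 × 10^18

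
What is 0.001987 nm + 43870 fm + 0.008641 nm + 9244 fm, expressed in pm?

In pm:
  0.001987 nm = 0.001987e3 pm = 1.987
  43870 fm = 43870e-3 pm = 43.87
  0.008641 nm = 0.008641e3 pm = 8.641
  9244 fm = 9244e-3 pm = 9.244
Sum: 1.987 + 43.87 + 8.641 + 9.244 = 63.742

63.742 pm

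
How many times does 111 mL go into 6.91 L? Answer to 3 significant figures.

62.3

(6.91) / (111 × 10^-3) = 0.06225 × 10^3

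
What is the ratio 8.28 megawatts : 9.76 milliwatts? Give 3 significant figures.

(8.28 × 10^6) / (9.76 × 10^-3) = 0.8484 × 10^9

848000000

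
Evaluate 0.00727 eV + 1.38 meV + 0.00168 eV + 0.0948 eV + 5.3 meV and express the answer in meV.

110.43 meV

In meV:
  0.00727 eV = 0.00727 × 10³ meV = 7.27
  1.38 meV → 1.38
  0.00168 eV = 0.00168 × 10³ meV = 1.68
  0.0948 eV = 0.0948 × 10³ meV = 94.8
  5.3 meV → 5.3
Sum: 7.27 + 1.38 + 1.68 + 94.8 + 5.3 = 110.43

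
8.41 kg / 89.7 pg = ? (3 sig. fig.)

93800000000000

(8.41 × 10^3) / (89.7 × 10^-12) = 0.09376 × 10^15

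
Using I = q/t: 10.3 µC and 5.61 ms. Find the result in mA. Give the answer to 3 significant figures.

(10.3 × 10^-6) / (5.61 × 10^-3) = 1.836 × 10^-3 A

1.84 mA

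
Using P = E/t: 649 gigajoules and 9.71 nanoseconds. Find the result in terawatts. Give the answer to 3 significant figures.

(649e9) / (9.71e-9) = 66.838e18 W

66800000 terawatts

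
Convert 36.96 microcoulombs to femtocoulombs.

micro = 10⁻⁶, femto = 10⁻¹⁵; factor is 10⁹.
36.96 × 10⁹ = 36960000000

36960000000 femtocoulombs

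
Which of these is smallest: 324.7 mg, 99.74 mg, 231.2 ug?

324.7 mg = 0.3247 g
99.74 mg = 0.09974 g
231.2 ug = 0.0002312 g

231.2 ug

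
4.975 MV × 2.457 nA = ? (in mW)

4.975 × 10^6 × 2.457 × 10^-9 = 12.223575 × 10^-3 W

12.223575 mW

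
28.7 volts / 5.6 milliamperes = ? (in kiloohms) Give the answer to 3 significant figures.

(28.7) / (5.6e-3) = 5.125e3 Ω

5.12 kiloohms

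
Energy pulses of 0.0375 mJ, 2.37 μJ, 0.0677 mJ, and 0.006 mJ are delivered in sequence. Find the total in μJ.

113.57 μJ

In μJ:
  0.0375 mJ = 0.0375 × 10³ μJ = 37.5
  2.37 μJ → 2.37
  0.0677 mJ = 0.0677 × 10³ μJ = 67.7
  0.006 mJ = 0.006 × 10³ μJ = 6
Sum: 37.5 + 2.37 + 67.7 + 6 = 113.57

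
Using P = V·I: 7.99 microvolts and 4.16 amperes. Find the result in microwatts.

7.99 × 10^-6 × 4.16 = 33.2384 × 10^-6 W

33.2384 microwatts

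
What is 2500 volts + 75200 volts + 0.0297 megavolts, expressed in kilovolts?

In kilovolts:
  2500 volts = 2500 × 10⁻³ kilovolts = 2.5
  75200 volts = 75200 × 10⁻³ kilovolts = 75.2
  0.0297 megavolts = 0.0297 × 10³ kilovolts = 29.7
Sum: 2.5 + 75.2 + 29.7 = 107.4

107.4 kilovolts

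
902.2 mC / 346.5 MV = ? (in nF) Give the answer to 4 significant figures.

(902.2e-3) / (346.5e6) = 2.60375e-9 F

2.604 nF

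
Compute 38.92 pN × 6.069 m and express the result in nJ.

38.92 × 10⁻¹² × 6.069 = 236.20548 × 10⁻¹² J

0.23620548 nJ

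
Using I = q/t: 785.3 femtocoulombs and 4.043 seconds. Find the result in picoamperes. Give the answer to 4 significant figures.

0.1942 picoamperes

(785.3e-15) / (4.043) = 194.237e-15 A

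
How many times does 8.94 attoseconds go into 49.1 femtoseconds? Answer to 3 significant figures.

(49.1e-15) / (8.94e-18) = 5.492e3

5490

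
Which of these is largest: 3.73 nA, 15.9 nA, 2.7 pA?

3.73 nA = 0.00000000373 A
15.9 nA = 0.0000000159 A
2.7 pA = 0.0000000000027 A

15.9 nA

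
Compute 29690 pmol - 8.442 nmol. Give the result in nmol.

In nmol:
  29690 pmol = 29690 × 10^-3 nmol = 29.69
  8.442 nmol → 8.442
Difference: 29.69 - 8.442 = 21.248

21.248 nmol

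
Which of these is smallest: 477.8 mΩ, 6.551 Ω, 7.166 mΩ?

477.8 mΩ = 0.4778 Ω
6.551 Ω = 6.551 Ω
7.166 mΩ = 0.007166 Ω

7.166 mΩ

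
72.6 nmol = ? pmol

72600 pmol

nano = 10⁻⁹, pico = 10⁻¹²; factor is 10³.
72.6 × 10³ = 72600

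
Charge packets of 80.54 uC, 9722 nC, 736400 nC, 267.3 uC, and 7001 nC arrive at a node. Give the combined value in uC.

In uC:
  80.54 uC → 80.54
  9722 nC = 9722 × 10⁻³ uC = 9.722
  736400 nC = 736400 × 10⁻³ uC = 736.4
  267.3 uC → 267.3
  7001 nC = 7001 × 10⁻³ uC = 7.001
Sum: 80.54 + 9.722 + 736.4 + 267.3 + 7.001 = 1100.963

1100.963 uC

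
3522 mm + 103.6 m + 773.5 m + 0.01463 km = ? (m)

895.252 m

In m:
  3522 mm = 3522 × 10⁻³ m = 3.522
  103.6 m → 103.6
  773.5 m → 773.5
  0.01463 km = 0.01463 × 10³ m = 14.63
Sum: 3.522 + 103.6 + 773.5 + 14.63 = 895.252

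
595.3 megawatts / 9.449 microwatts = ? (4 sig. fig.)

(595.3 × 10^6) / (9.449 × 10^-6) = 63.001 × 10^12

63000000000000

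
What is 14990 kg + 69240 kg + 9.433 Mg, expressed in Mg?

93.663 Mg

In Mg:
  14990 kg = 14990 × 10⁻³ Mg = 14.99
  69240 kg = 69240 × 10⁻³ Mg = 69.24
  9.433 Mg → 9.433
Sum: 14.99 + 69.24 + 9.433 = 93.663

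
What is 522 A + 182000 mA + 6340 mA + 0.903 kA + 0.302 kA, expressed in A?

In A:
  522 A → 522
  182000 mA = 182000 × 10^-3 A = 182
  6340 mA = 6340 × 10^-3 A = 6.34
  0.903 kA = 0.903 × 10^3 A = 903
  0.302 kA = 0.302 × 10^3 A = 302
Sum: 522 + 182 + 6.34 + 903 + 302 = 1915.34

1915.34 A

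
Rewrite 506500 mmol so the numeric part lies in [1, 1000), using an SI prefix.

= 506.5 mol; mantissa already in [1, 1000).

506.5 mol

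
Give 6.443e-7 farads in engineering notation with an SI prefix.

= 644.3e-9 farads; 1e-9 is nano.

644.3 nanofarads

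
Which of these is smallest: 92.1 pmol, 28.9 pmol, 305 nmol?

28.9 pmol

92.1 pmol = 0.0000000000921 mol
28.9 pmol = 0.0000000000289 mol
305 nmol = 0.000000305 mol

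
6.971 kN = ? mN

6971000 mN

kilo = 1e3, milli = 1e-3; factor is 1e6.
6.971 × 1e6 = 6971000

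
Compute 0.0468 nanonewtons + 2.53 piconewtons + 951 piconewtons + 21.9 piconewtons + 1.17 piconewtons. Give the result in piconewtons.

1023.4 piconewtons

In piconewtons:
  0.0468 nanonewtons = 0.0468e3 piconewtons = 46.8
  2.53 piconewtons → 2.53
  951 piconewtons → 951
  21.9 piconewtons → 21.9
  1.17 piconewtons → 1.17
Sum: 46.8 + 2.53 + 951 + 21.9 + 1.17 = 1023.4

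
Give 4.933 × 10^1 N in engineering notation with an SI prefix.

49.33 N

= 49.33 N; mantissa already in [1, 1000).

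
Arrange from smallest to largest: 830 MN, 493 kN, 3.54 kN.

3.54 kN < 493 kN < 830 MN

830 MN = 830000000 N
493 kN = 493000 N
3.54 kN = 3540 N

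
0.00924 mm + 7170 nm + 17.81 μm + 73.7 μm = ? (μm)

107.92 μm

In μm:
  0.00924 mm = 0.00924 × 10³ μm = 9.24
  7170 nm = 7170 × 10⁻³ μm = 7.17
  17.81 μm → 17.81
  73.7 μm → 73.7
Sum: 9.24 + 7.17 + 17.81 + 73.7 = 107.92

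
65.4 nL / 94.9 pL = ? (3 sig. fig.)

(65.4 × 10^-9) / (94.9 × 10^-12) = 0.6891 × 10^3

689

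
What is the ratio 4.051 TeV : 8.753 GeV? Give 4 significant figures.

(4.051e12) / (8.753e9) = 0.46281e3

462.8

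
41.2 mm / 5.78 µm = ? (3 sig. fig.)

(41.2e-3) / (5.78e-6) = 7.128e3

7130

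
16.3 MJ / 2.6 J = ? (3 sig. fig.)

(16.3 × 10^6) / (2.6) = 6.269 × 10^6

6270000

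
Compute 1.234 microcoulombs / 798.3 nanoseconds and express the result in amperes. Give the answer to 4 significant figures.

(1.234 × 10^-6) / (798.3 × 10^-9) = 0.00154578 × 10^3 A

1.546 amperes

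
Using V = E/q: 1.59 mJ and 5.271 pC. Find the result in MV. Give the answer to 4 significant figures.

(1.59 × 10⁻³) / (5.271 × 10⁻¹²) = 0.301651 × 10⁹ V

301.7 MV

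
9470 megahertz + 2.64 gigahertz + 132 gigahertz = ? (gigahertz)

In gigahertz:
  9470 megahertz = 9470e-3 gigahertz = 9.47
  2.64 gigahertz → 2.64
  132 gigahertz → 132
Sum: 9.47 + 2.64 + 132 = 144.11

144.11 gigahertz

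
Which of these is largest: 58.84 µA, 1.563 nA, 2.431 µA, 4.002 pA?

58.84 µA

58.84 µA = 0.00005884 A
1.563 nA = 0.000000001563 A
2.431 µA = 0.000002431 A
4.002 pA = 0.000000000004002 A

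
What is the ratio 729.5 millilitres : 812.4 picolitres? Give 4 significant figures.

898000000

(729.5 × 10⁻³) / (812.4 × 10⁻¹²) = 0.89796 × 10⁹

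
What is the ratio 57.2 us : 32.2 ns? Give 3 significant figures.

1780

(57.2 × 10⁻⁶) / (32.2 × 10⁻⁹) = 1.776 × 10³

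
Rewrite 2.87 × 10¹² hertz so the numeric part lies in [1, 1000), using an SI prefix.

= 2.87 × 10¹² hertz; 10¹² is tera.

2.87 terahertz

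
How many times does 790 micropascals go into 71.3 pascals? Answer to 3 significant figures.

90300

(71.3) / (790e-6) = 0.09025e6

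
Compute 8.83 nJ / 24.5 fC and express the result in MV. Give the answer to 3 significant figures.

(8.83e-9) / (24.5e-15) = 0.36041e6 V

0.360 MV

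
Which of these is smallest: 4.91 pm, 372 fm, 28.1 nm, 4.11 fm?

4.11 fm

4.91 pm = 0.00000000000491 m
372 fm = 0.000000000000372 m
28.1 nm = 0.0000000281 m
4.11 fm = 0.00000000000000411 m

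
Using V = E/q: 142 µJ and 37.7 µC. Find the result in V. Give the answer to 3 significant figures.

3.77 V

(142 × 10^-6) / (37.7 × 10^-6) = 3.7666 V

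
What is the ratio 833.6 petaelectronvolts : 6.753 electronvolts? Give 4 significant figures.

(833.6 × 10¹⁵) / (6.753) = 123.44 × 10¹⁵

123400000000000000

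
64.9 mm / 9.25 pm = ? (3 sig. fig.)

(64.9 × 10^-3) / (9.25 × 10^-12) = 7.016 × 10^9

7020000000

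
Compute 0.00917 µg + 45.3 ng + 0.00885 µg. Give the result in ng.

In ng:
  0.00917 µg = 0.00917 × 10^3 ng = 9.17
  45.3 ng → 45.3
  0.00885 µg = 0.00885 × 10^3 ng = 8.85
Sum: 9.17 + 45.3 + 8.85 = 63.32

63.32 ng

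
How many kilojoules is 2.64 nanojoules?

nano = 1e-9, kilo = 1e3; factor is 1e-12.
2.64 × 1e-12 = 0.00000000000264

0.00000000000264 kilojoules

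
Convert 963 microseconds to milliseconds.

micro = 10^-6, milli = 10^-3; factor is 10^-3.
963 × 10^-3 = 0.963

0.963 milliseconds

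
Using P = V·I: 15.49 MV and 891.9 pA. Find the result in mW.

13.815531 mW

15.49e6 × 891.9e-12 = 13815.531e-6 W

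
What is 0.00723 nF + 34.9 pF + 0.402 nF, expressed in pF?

In pF:
  0.00723 nF = 0.00723 × 10³ pF = 7.23
  34.9 pF → 34.9
  0.402 nF = 0.402 × 10³ pF = 402
Sum: 7.23 + 34.9 + 402 = 444.13

444.13 pF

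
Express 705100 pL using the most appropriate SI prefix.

705.1 nL

= 705.1 × 10⁻⁹ L; 10⁻⁹ is nano.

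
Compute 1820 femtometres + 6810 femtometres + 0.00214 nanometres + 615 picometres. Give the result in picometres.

625.77 picometres

In picometres:
  1820 femtometres = 1820 × 10^-3 picometres = 1.82
  6810 femtometres = 6810 × 10^-3 picometres = 6.81
  0.00214 nanometres = 0.00214 × 10^3 picometres = 2.14
  615 picometres → 615
Sum: 1.82 + 6.81 + 2.14 + 615 = 625.77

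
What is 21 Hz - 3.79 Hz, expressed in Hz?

In Hz:
  21 Hz → 21
  3.79 Hz → 3.79
Difference: 21 - 3.79 = 17.21

17.21 Hz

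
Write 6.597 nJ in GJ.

nano = 1e-9, giga = 1e9; factor is 1e-18.
6.597 × 1e-18 = 0.000000000000000006597

0.000000000000000006597 GJ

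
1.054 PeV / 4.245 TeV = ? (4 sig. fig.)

248.3

(1.054 × 10¹⁵) / (4.245 × 10¹²) = 0.24829 × 10³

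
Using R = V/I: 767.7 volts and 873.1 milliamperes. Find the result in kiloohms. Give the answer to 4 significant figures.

0.8793 kiloohms

(767.7) / (873.1 × 10⁻³) = 0.879281 × 10³ Ω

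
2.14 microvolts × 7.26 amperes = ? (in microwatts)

15.5364 microwatts

2.14e-6 × 7.26 = 15.5364e-6 W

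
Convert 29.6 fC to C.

femto = 1e-15, (no prefix) = 1e0; factor is 1e-15.
29.6 × 1e-15 = 0.0000000000000296

0.0000000000000296 C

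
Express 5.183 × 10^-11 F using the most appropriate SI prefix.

51.83 pF

= 51.83 × 10^-12 F; 10^-12 is pico.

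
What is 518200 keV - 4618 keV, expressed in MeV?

In MeV:
  518200 keV = 518200e-3 MeV = 518.2
  4618 keV = 4618e-3 MeV = 4.618
Difference: 518.2 - 4.618 = 513.582

513.582 MeV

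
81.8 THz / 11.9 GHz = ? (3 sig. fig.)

(81.8e12) / (11.9e9) = 6.874e3

6870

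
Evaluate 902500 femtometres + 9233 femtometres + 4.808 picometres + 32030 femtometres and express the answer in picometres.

In picometres:
  902500 femtometres = 902500e-3 picometres = 902.5
  9233 femtometres = 9233e-3 picometres = 9.233
  4.808 picometres → 4.808
  32030 femtometres = 32030e-3 picometres = 32.03
Sum: 902.5 + 9.233 + 4.808 + 32.03 = 948.571

948.571 picometres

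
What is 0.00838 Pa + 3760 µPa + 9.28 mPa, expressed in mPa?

In mPa:
  0.00838 Pa = 0.00838 × 10³ mPa = 8.38
  3760 µPa = 3760 × 10⁻³ mPa = 3.76
  9.28 mPa → 9.28
Sum: 8.38 + 3.76 + 9.28 = 21.42

21.42 mPa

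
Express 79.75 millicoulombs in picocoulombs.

milli = 10⁻³, pico = 10⁻¹²; factor is 10⁹.
79.75 × 10⁹ = 79750000000

79750000000 picocoulombs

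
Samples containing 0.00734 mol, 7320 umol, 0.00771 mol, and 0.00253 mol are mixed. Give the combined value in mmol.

In mmol:
  0.00734 mol = 0.00734 × 10³ mmol = 7.34
  7320 umol = 7320 × 10⁻³ mmol = 7.32
  0.00771 mol = 0.00771 × 10³ mmol = 7.71
  0.00253 mol = 0.00253 × 10³ mmol = 2.53
Sum: 7.34 + 7.32 + 7.71 + 2.53 = 24.9

24.9 mmol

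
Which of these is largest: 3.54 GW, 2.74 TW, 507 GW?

3.54 GW = 3540000000 W
2.74 TW = 2740000000000 W
507 GW = 507000000000 W

2.74 TW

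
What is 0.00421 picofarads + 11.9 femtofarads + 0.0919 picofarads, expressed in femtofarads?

108.01 femtofarads

In femtofarads:
  0.00421 picofarads = 0.00421 × 10^3 femtofarads = 4.21
  11.9 femtofarads → 11.9
  0.0919 picofarads = 0.0919 × 10^3 femtofarads = 91.9
Sum: 4.21 + 11.9 + 91.9 = 108.01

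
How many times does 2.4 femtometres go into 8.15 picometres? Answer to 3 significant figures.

(8.15 × 10⁻¹²) / (2.4 × 10⁻¹⁵) = 3.396 × 10³

3400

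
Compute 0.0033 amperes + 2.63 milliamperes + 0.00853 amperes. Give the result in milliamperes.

In milliamperes:
  0.0033 amperes = 0.0033 × 10^3 milliamperes = 3.3
  2.63 milliamperes → 2.63
  0.00853 amperes = 0.00853 × 10^3 milliamperes = 8.53
Sum: 3.3 + 2.63 + 8.53 = 14.46

14.46 milliamperes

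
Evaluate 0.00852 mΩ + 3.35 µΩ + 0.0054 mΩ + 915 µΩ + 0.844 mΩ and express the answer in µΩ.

In µΩ:
  0.00852 mΩ = 0.00852 × 10^3 µΩ = 8.52
  3.35 µΩ → 3.35
  0.0054 mΩ = 0.0054 × 10^3 µΩ = 5.4
  915 µΩ → 915
  0.844 mΩ = 0.844 × 10^3 µΩ = 844
Sum: 8.52 + 3.35 + 5.4 + 915 + 844 = 1776.27

1776.27 µΩ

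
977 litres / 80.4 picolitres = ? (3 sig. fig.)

12200000000000

(977) / (80.4e-12) = 12.15e12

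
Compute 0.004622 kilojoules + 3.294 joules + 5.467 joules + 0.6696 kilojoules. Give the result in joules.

In joules:
  0.004622 kilojoules = 0.004622 × 10³ joules = 4.622
  3.294 joules → 3.294
  5.467 joules → 5.467
  0.6696 kilojoules = 0.6696 × 10³ joules = 669.6
Sum: 4.622 + 3.294 + 5.467 + 669.6 = 682.983

682.983 joules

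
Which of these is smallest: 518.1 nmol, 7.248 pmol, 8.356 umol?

518.1 nmol = 0.0000005181 mol
7.248 pmol = 0.000000000007248 mol
8.356 umol = 0.000008356 mol

7.248 pmol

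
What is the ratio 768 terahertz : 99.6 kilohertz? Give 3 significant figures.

(768 × 10¹²) / (99.6 × 10³) = 7.711 × 10⁹

7710000000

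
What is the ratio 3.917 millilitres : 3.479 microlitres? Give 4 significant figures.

(3.917 × 10^-3) / (3.479 × 10^-6) = 1.1259 × 10^3

1126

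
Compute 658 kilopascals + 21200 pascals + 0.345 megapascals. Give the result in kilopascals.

In kilopascals:
  658 kilopascals → 658
  21200 pascals = 21200 × 10^-3 kilopascals = 21.2
  0.345 megapascals = 0.345 × 10^3 kilopascals = 345
Sum: 658 + 21.2 + 345 = 1024.2

1024.2 kilopascals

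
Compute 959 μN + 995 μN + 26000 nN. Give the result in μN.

1980 μN

In μN:
  959 μN → 959
  995 μN → 995
  26000 nN = 26000e-3 μN = 26
Sum: 959 + 995 + 26 = 1980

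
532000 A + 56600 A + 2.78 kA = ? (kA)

In kA:
  532000 A = 532000 × 10⁻³ kA = 532
  56600 A = 56600 × 10⁻³ kA = 56.6
  2.78 kA → 2.78
Sum: 532 + 56.6 + 2.78 = 591.38

591.38 kA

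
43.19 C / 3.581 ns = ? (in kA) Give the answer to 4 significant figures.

(43.19) / (3.581 × 10⁻⁹) = 12.0609 × 10⁹ A

12060000 kA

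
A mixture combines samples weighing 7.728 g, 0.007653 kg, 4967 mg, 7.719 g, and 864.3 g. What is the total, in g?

In g:
  7.728 g → 7.728
  0.007653 kg = 0.007653 × 10^3 g = 7.653
  4967 mg = 4967 × 10^-3 g = 4.967
  7.719 g → 7.719
  864.3 g → 864.3
Sum: 7.728 + 7.653 + 4.967 + 7.719 + 864.3 = 892.367

892.367 g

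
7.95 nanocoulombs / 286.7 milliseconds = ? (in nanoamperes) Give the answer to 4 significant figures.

27.73 nanoamperes

(7.95e-9) / (286.7e-3) = 0.0277293e-6 A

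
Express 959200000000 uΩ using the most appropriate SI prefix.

= 959.2 × 10^3 Ω; 10^3 is kilo.

959.2 kΩ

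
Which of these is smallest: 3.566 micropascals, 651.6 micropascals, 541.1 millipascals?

3.566 micropascals

3.566 micropascals = 0.000003566 pascals
651.6 micropascals = 0.0006516 pascals
541.1 millipascals = 0.5411 pascals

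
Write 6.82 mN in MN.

milli = 10^-3, mega = 10^6; factor is 10^-9.
6.82 × 10^-9 = 0.00000000682

0.00000000682 MN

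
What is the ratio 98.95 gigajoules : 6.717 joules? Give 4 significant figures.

(98.95e9) / (6.717) = 14.731e9

14730000000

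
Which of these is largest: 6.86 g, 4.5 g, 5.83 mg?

6.86 g = 6.86 g
4.5 g = 4.5 g
5.83 mg = 0.00583 g

6.86 g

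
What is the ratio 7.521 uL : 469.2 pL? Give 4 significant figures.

(7.521 × 10^-6) / (469.2 × 10^-12) = 0.016029 × 10^6

16030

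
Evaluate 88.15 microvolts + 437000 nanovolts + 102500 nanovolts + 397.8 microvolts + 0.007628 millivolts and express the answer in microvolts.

1033.078 microvolts

In microvolts:
  88.15 microvolts → 88.15
  437000 nanovolts = 437000e-3 microvolts = 437
  102500 nanovolts = 102500e-3 microvolts = 102.5
  397.8 microvolts → 397.8
  0.007628 millivolts = 0.007628e3 microvolts = 7.628
Sum: 88.15 + 437 + 102.5 + 397.8 + 7.628 = 1033.078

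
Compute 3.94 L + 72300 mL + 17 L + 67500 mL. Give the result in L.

In L:
  3.94 L → 3.94
  72300 mL = 72300 × 10^-3 L = 72.3
  17 L → 17
  67500 mL = 67500 × 10^-3 L = 67.5
Sum: 3.94 + 72.3 + 17 + 67.5 = 160.74

160.74 L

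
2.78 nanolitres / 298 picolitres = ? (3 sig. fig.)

9.33

(2.78 × 10⁻⁹) / (298 × 10⁻¹²) = 0.009329 × 10³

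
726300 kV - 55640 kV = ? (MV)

In MV:
  726300 kV = 726300e-3 MV = 726.3
  55640 kV = 55640e-3 MV = 55.64
Difference: 726.3 - 55.64 = 670.66

670.66 MV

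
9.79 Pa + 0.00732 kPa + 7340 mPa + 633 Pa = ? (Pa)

In Pa:
  9.79 Pa → 9.79
  0.00732 kPa = 0.00732e3 Pa = 7.32
  7340 mPa = 7340e-3 Pa = 7.34
  633 Pa → 633
Sum: 9.79 + 7.32 + 7.34 + 633 = 657.45

657.45 Pa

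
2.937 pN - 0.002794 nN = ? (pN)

In pN:
  2.937 pN → 2.937
  0.002794 nN = 0.002794 × 10^3 pN = 2.794
Difference: 2.937 - 2.794 = 0.143

0.143 pN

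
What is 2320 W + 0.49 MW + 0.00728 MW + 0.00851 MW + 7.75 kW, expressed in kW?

515.86 kW

In kW:
  2320 W = 2320e-3 kW = 2.32
  0.49 MW = 0.49e3 kW = 490
  0.00728 MW = 0.00728e3 kW = 7.28
  0.00851 MW = 0.00851e3 kW = 8.51
  7.75 kW → 7.75
Sum: 2.32 + 490 + 7.28 + 8.51 + 7.75 = 515.86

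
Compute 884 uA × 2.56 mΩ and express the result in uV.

884e-6 × 2.56e-3 = 2263.04e-9 V

2.26304 uV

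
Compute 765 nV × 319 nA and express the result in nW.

0.000244035 nW

765e-9 × 319e-9 = 244035e-18 W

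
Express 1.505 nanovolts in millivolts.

0.000001505 millivolts

nano = 10⁻⁹, milli = 10⁻³; factor is 10⁻⁶.
1.505 × 10⁻⁶ = 0.000001505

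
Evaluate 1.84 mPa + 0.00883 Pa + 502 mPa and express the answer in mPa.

512.67 mPa

In mPa:
  1.84 mPa → 1.84
  0.00883 Pa = 0.00883 × 10^3 mPa = 8.83
  502 mPa → 502
Sum: 1.84 + 8.83 + 502 = 512.67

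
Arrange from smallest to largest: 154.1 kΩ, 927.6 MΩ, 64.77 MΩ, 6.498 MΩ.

154.1 kΩ = 154100 Ω
927.6 MΩ = 927600000 Ω
64.77 MΩ = 64770000 Ω
6.498 MΩ = 6498000 Ω

154.1 kΩ < 6.498 MΩ < 64.77 MΩ < 927.6 MΩ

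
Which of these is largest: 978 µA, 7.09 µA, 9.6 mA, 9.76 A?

9.76 A

978 µA = 0.000978 A
7.09 µA = 0.00000709 A
9.6 mA = 0.0096 A
9.76 A = 9.76 A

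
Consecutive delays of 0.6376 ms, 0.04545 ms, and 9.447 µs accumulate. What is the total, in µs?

In µs:
  0.6376 ms = 0.6376 × 10^3 µs = 637.6
  0.04545 ms = 0.04545 × 10^3 µs = 45.45
  9.447 µs → 9.447
Sum: 637.6 + 45.45 + 9.447 = 692.497

692.497 µs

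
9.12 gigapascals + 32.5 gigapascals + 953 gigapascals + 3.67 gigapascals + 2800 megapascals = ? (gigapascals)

In gigapascals:
  9.12 gigapascals → 9.12
  32.5 gigapascals → 32.5
  953 gigapascals → 953
  3.67 gigapascals → 3.67
  2800 megapascals = 2800 × 10^-3 gigapascals = 2.8
Sum: 9.12 + 32.5 + 953 + 3.67 + 2.8 = 1001.09

1001.09 gigapascals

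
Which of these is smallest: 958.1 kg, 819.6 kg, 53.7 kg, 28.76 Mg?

958.1 kg = 958100 g
819.6 kg = 819600 g
53.7 kg = 53700 g
28.76 Mg = 28760000 g

53.7 kg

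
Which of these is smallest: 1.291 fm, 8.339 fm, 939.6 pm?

1.291 fm

1.291 fm = 0.000000000000001291 m
8.339 fm = 0.000000000000008339 m
939.6 pm = 0.0000000009396 m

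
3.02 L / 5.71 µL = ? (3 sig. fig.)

(3.02) / (5.71e-6) = 0.5289e6

529000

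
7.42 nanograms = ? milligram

0.00000742 milligrams

nano = 10⁻⁹, milli = 10⁻³; factor is 10⁻⁶.
7.42 × 10⁻⁶ = 0.00000742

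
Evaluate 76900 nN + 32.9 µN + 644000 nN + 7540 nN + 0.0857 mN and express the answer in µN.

In µN:
  76900 nN = 76900e-3 µN = 76.9
  32.9 µN → 32.9
  644000 nN = 644000e-3 µN = 644
  7540 nN = 7540e-3 µN = 7.54
  0.0857 mN = 0.0857e3 µN = 85.7
Sum: 76.9 + 32.9 + 644 + 7.54 + 85.7 = 847.04

847.04 µN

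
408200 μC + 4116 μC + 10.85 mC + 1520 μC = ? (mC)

In mC:
  408200 μC = 408200 × 10⁻³ mC = 408.2
  4116 μC = 4116 × 10⁻³ mC = 4.116
  10.85 mC → 10.85
  1520 μC = 1520 × 10⁻³ mC = 1.52
Sum: 408.2 + 4.116 + 10.85 + 1.52 = 424.686

424.686 mC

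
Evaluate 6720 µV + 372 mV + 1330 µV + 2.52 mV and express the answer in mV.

In mV:
  6720 µV = 6720e-3 mV = 6.72
  372 mV → 372
  1330 µV = 1330e-3 mV = 1.33
  2.52 mV → 2.52
Sum: 6.72 + 372 + 1.33 + 2.52 = 382.57

382.57 mV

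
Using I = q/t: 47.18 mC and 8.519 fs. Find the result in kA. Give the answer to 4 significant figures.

(47.18e-3) / (8.519e-15) = 5.53821e12 A

5538000000 kA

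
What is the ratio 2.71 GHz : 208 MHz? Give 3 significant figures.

(2.71 × 10^9) / (208 × 10^6) = 0.01303 × 10^3

13.0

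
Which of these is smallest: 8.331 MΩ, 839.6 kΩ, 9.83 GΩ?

8.331 MΩ = 8331000 Ω
839.6 kΩ = 839600 Ω
9.83 GΩ = 9830000000 Ω

839.6 kΩ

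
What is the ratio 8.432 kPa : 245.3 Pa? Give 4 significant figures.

34.37

(8.432 × 10^3) / (245.3) = 0.034374 × 10^3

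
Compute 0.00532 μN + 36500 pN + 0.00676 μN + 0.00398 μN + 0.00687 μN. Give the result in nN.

In nN:
  0.00532 μN = 0.00532e3 nN = 5.32
  36500 pN = 36500e-3 nN = 36.5
  0.00676 μN = 0.00676e3 nN = 6.76
  0.00398 μN = 0.00398e3 nN = 3.98
  0.00687 μN = 0.00687e3 nN = 6.87
Sum: 5.32 + 36.5 + 6.76 + 3.98 + 6.87 = 59.43

59.43 nN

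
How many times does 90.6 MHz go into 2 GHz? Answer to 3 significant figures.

22.1

(2 × 10⁹) / (90.6 × 10⁶) = 0.02208 × 10³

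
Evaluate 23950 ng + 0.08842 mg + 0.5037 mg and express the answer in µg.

In µg:
  23950 ng = 23950 × 10^-3 µg = 23.95
  0.08842 mg = 0.08842 × 10^3 µg = 88.42
  0.5037 mg = 0.5037 × 10^3 µg = 503.7
Sum: 23.95 + 88.42 + 503.7 = 616.07

616.07 µg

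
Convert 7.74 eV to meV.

(no prefix) = 1e0, milli = 1e-3; factor is 1e3.
7.74 × 1e3 = 7740

7740 meV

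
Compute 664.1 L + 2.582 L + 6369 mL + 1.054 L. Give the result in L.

In L:
  664.1 L → 664.1
  2.582 L → 2.582
  6369 mL = 6369e-3 L = 6.369
  1.054 L → 1.054
Sum: 664.1 + 2.582 + 6.369 + 1.054 = 674.105

674.105 L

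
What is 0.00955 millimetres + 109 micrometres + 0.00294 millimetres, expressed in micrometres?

In micrometres:
  0.00955 millimetres = 0.00955 × 10³ micrometres = 9.55
  109 micrometres → 109
  0.00294 millimetres = 0.00294 × 10³ micrometres = 2.94
Sum: 9.55 + 109 + 2.94 = 121.49

121.49 micrometres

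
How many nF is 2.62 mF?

milli = 10^-3, nano = 10^-9; factor is 10^6.
2.62 × 10^6 = 2620000

2620000 nF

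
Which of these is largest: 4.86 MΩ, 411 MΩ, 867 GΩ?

867 GΩ

4.86 MΩ = 4860000 Ω
411 MΩ = 411000000 Ω
867 GΩ = 867000000000 Ω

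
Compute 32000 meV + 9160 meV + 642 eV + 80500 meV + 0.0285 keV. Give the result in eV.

792.16 eV

In eV:
  32000 meV = 32000 × 10^-3 eV = 32
  9160 meV = 9160 × 10^-3 eV = 9.16
  642 eV → 642
  80500 meV = 80500 × 10^-3 eV = 80.5
  0.0285 keV = 0.0285 × 10^3 eV = 28.5
Sum: 32 + 9.16 + 642 + 80.5 + 28.5 = 792.16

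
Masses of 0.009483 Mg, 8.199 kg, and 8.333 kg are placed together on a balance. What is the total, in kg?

26.015 kg

In kg:
  0.009483 Mg = 0.009483 × 10^3 kg = 9.483
  8.199 kg → 8.199
  8.333 kg → 8.333
Sum: 9.483 + 8.199 + 8.333 = 26.015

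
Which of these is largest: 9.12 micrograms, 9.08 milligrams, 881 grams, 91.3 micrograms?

9.12 micrograms = 0.00000912 grams
9.08 milligrams = 0.00908 grams
881 grams = 881 grams
91.3 micrograms = 0.0000913 grams

881 grams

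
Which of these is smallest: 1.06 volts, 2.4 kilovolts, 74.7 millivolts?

1.06 volts = 1.06 volts
2.4 kilovolts = 2400 volts
74.7 millivolts = 0.0747 volts

74.7 millivolts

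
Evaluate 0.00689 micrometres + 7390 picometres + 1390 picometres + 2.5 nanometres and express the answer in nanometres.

18.17 nanometres

In nanometres:
  0.00689 micrometres = 0.00689 × 10^3 nanometres = 6.89
  7390 picometres = 7390 × 10^-3 nanometres = 7.39
  1390 picometres = 1390 × 10^-3 nanometres = 1.39
  2.5 nanometres → 2.5
Sum: 6.89 + 7.39 + 1.39 + 2.5 = 18.17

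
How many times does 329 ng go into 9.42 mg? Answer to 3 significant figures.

28600

(9.42 × 10^-3) / (329 × 10^-9) = 0.02863 × 10^6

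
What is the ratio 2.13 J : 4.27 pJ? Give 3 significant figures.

499000000000

(2.13) / (4.27e-12) = 0.4988e12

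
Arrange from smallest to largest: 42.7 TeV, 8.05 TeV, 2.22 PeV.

42.7 TeV = 42700000000000 eV
8.05 TeV = 8050000000000 eV
2.22 PeV = 2220000000000000 eV

8.05 TeV < 42.7 TeV < 2.22 PeV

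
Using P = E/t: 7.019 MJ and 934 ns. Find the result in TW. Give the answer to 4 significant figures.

7.515 TW

(7.019 × 10⁶) / (934 × 10⁻⁹) = 0.00751499 × 10¹⁵ W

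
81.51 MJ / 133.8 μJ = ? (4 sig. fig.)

609200000000

(81.51e6) / (133.8e-6) = 0.60919e12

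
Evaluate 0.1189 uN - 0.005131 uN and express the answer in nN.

113.769 nN

In nN:
  0.1189 uN = 0.1189 × 10^3 nN = 118.9
  0.005131 uN = 0.005131 × 10^3 nN = 5.131
Difference: 118.9 - 5.131 = 113.769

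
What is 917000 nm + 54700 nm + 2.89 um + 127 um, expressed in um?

1101.59 um

In um:
  917000 nm = 917000e-3 um = 917
  54700 nm = 54700e-3 um = 54.7
  2.89 um → 2.89
  127 um → 127
Sum: 917 + 54.7 + 2.89 + 127 = 1101.59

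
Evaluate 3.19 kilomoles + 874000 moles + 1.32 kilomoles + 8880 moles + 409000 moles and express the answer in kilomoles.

1296.39 kilomoles

In kilomoles:
  3.19 kilomoles → 3.19
  874000 moles = 874000e-3 kilomoles = 874
  1.32 kilomoles → 1.32
  8880 moles = 8880e-3 kilomoles = 8.88
  409000 moles = 409000e-3 kilomoles = 409
Sum: 3.19 + 874 + 1.32 + 8.88 + 409 = 1296.39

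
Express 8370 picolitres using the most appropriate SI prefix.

8.37 nanolitres

= 8.37 × 10^-9 litres; 10^-9 is nano.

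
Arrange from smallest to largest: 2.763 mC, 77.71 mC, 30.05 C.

2.763 mC < 77.71 mC < 30.05 C

2.763 mC = 0.002763 C
77.71 mC = 0.07771 C
30.05 C = 30.05 C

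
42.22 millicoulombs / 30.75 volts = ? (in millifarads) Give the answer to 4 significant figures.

(42.22e-3) / (30.75) = 1.37301e-3 F

1.373 millifarads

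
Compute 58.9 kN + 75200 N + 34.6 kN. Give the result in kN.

168.7 kN

In kN:
  58.9 kN → 58.9
  75200 N = 75200 × 10⁻³ kN = 75.2
  34.6 kN → 34.6
Sum: 58.9 + 75.2 + 34.6 = 168.7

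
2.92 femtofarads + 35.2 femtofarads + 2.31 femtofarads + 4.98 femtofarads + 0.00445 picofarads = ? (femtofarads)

49.86 femtofarads

In femtofarads:
  2.92 femtofarads → 2.92
  35.2 femtofarads → 35.2
  2.31 femtofarads → 2.31
  4.98 femtofarads → 4.98
  0.00445 picofarads = 0.00445e3 femtofarads = 4.45
Sum: 2.92 + 35.2 + 2.31 + 4.98 + 4.45 = 49.86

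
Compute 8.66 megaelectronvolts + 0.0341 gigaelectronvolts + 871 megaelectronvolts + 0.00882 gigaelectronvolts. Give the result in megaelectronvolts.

In megaelectronvolts:
  8.66 megaelectronvolts → 8.66
  0.0341 gigaelectronvolts = 0.0341 × 10³ megaelectronvolts = 34.1
  871 megaelectronvolts → 871
  0.00882 gigaelectronvolts = 0.00882 × 10³ megaelectronvolts = 8.82
Sum: 8.66 + 34.1 + 871 + 8.82 = 922.58

922.58 megaelectronvolts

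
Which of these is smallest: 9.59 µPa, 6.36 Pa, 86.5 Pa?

9.59 µPa = 0.00000959 Pa
6.36 Pa = 6.36 Pa
86.5 Pa = 86.5 Pa

9.59 µPa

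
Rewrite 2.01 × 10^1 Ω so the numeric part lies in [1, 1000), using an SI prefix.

20.1 Ω

= 20.1 Ω; mantissa already in [1, 1000).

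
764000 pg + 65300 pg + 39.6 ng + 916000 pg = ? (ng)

In ng:
  764000 pg = 764000 × 10⁻³ ng = 764
  65300 pg = 65300 × 10⁻³ ng = 65.3
  39.6 ng → 39.6
  916000 pg = 916000 × 10⁻³ ng = 916
Sum: 764 + 65.3 + 39.6 + 916 = 1784.9

1784.9 ng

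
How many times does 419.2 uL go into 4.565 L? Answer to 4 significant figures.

(4.565) / (419.2e-6) = 0.01089e6

10890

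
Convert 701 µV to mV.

micro = 10^-6, milli = 10^-3; factor is 10^-3.
701 × 10^-3 = 0.701

0.701 mV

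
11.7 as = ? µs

atto = 10⁻¹⁸, micro = 10⁻⁶; factor is 10⁻¹².
11.7 × 10⁻¹² = 0.0000000000117

0.0000000000117 µs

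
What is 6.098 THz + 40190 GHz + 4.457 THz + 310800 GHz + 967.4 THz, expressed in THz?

1328.945 THz

In THz:
  6.098 THz → 6.098
  40190 GHz = 40190 × 10^-3 THz = 40.19
  4.457 THz → 4.457
  310800 GHz = 310800 × 10^-3 THz = 310.8
  967.4 THz → 967.4
Sum: 6.098 + 40.19 + 4.457 + 310.8 + 967.4 = 1328.945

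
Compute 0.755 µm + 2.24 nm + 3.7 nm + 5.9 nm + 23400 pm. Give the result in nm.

In nm:
  0.755 µm = 0.755e3 nm = 755
  2.24 nm → 2.24
  3.7 nm → 3.7
  5.9 nm → 5.9
  23400 pm = 23400e-3 nm = 23.4
Sum: 755 + 2.24 + 3.7 + 5.9 + 23.4 = 790.24

790.24 nm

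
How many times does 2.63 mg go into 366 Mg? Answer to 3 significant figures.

139000000000

(366 × 10^6) / (2.63 × 10^-3) = 139.2 × 10^9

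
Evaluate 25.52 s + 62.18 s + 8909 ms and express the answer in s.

In s:
  25.52 s → 25.52
  62.18 s → 62.18
  8909 ms = 8909 × 10⁻³ s = 8.909
Sum: 25.52 + 62.18 + 8.909 = 96.609

96.609 s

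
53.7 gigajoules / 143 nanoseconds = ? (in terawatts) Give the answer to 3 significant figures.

(53.7 × 10⁹) / (143 × 10⁻⁹) = 0.37552 × 10¹⁸ W

376000 terawatts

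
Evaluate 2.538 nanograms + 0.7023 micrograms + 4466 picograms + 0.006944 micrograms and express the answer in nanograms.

716.248 nanograms

In nanograms:
  2.538 nanograms → 2.538
  0.7023 micrograms = 0.7023e3 nanograms = 702.3
  4466 picograms = 4466e-3 nanograms = 4.466
  0.006944 micrograms = 0.006944e3 nanograms = 6.944
Sum: 2.538 + 702.3 + 4.466 + 6.944 = 716.248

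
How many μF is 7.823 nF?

nano = 1e-9, micro = 1e-6; factor is 1e-3.
7.823 × 1e-3 = 0.007823

0.007823 μF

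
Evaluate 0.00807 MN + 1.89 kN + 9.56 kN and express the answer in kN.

In kN:
  0.00807 MN = 0.00807 × 10³ kN = 8.07
  1.89 kN → 1.89
  9.56 kN → 9.56
Sum: 8.07 + 1.89 + 9.56 = 19.52

19.52 kN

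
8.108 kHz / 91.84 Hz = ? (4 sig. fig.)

88.28

(8.108e3) / (91.84) = 0.088284e3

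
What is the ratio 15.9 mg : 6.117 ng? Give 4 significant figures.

(15.9 × 10^-3) / (6.117 × 10^-9) = 2.5993 × 10^6

2599000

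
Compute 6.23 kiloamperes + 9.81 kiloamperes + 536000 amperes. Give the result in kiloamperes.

In kiloamperes:
  6.23 kiloamperes → 6.23
  9.81 kiloamperes → 9.81
  536000 amperes = 536000e-3 kiloamperes = 536
Sum: 6.23 + 9.81 + 536 = 552.04

552.04 kiloamperes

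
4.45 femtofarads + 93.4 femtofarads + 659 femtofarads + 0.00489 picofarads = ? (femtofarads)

761.74 femtofarads

In femtofarads:
  4.45 femtofarads → 4.45
  93.4 femtofarads → 93.4
  659 femtofarads → 659
  0.00489 picofarads = 0.00489 × 10^3 femtofarads = 4.89
Sum: 4.45 + 93.4 + 659 + 4.89 = 761.74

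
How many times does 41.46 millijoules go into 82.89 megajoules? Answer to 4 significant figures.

(82.89e6) / (41.46e-3) = 1.9993e9

1999000000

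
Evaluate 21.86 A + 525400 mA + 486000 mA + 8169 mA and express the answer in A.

In A:
  21.86 A → 21.86
  525400 mA = 525400e-3 A = 525.4
  486000 mA = 486000e-3 A = 486
  8169 mA = 8169e-3 A = 8.169
Sum: 21.86 + 525.4 + 486 + 8.169 = 1041.429

1041.429 A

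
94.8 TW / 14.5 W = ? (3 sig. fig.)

6540000000000

(94.8 × 10¹²) / (14.5) = 6.538 × 10¹²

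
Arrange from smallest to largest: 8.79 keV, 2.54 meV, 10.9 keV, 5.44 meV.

8.79 keV = 8790 eV
2.54 meV = 0.00254 eV
10.9 keV = 10900 eV
5.44 meV = 0.00544 eV

2.54 meV < 5.44 meV < 8.79 keV < 10.9 keV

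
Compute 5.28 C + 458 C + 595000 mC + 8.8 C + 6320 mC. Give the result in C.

In C:
  5.28 C → 5.28
  458 C → 458
  595000 mC = 595000 × 10^-3 C = 595
  8.8 C → 8.8
  6320 mC = 6320 × 10^-3 C = 6.32
Sum: 5.28 + 458 + 595 + 8.8 + 6.32 = 1073.4

1073.4 C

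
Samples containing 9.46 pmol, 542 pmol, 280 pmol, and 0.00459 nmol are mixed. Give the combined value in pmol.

In pmol:
  9.46 pmol → 9.46
  542 pmol → 542
  280 pmol → 280
  0.00459 nmol = 0.00459 × 10^3 pmol = 4.59
Sum: 9.46 + 542 + 280 + 4.59 = 836.05

836.05 pmol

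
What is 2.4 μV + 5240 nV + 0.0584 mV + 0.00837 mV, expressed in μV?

In μV:
  2.4 μV → 2.4
  5240 nV = 5240 × 10^-3 μV = 5.24
  0.0584 mV = 0.0584 × 10^3 μV = 58.4
  0.00837 mV = 0.00837 × 10^3 μV = 8.37
Sum: 2.4 + 5.24 + 58.4 + 8.37 = 74.41

74.41 μV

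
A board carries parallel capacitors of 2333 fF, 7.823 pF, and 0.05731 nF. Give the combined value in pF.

In pF:
  2333 fF = 2333e-3 pF = 2.333
  7.823 pF → 7.823
  0.05731 nF = 0.05731e3 pF = 57.31
Sum: 2.333 + 7.823 + 57.31 = 67.466

67.466 pF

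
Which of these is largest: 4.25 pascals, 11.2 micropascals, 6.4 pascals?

6.4 pascals

4.25 pascals = 4.25 pascals
11.2 micropascals = 0.0000112 pascals
6.4 pascals = 6.4 pascals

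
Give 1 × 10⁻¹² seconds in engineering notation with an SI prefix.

1 picosecond

= 1 × 10⁻¹² seconds; 10⁻¹² is pico.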